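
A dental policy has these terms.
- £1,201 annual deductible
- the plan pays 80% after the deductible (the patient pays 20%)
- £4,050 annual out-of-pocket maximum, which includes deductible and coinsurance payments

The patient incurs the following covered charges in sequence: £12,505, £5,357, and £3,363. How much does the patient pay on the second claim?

Bill 1, £12,505: deductible takes £1,201, £11,304 remains; patient's 20% is £2,260.80. Patient owes £3,461.80 (running OOP £3,461.80).
Bill 2, £5,357: deductible met; 20% of £5,357 = £1,071.40. OOP would hit £4,533.20 > £4,050, so the cap limits the patient to £4,050 − £3,461.80 = £588.20.

£588.20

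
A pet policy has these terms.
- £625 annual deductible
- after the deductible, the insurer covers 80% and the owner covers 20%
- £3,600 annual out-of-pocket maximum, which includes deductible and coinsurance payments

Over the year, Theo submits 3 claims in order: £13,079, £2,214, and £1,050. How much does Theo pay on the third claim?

£41.40

Claim 1 — £13,079: £625 finishes the deductible; £12,454 goes to coinsurance; 20% of £12,454 = £2,490.80. Owner pays £3,115.80; OOP now £3,115.80.
Claim 2 — £2,214: deductible already satisfied, so owner's share is 20% × £2,214 = £442.80. Owner owes £442.80 (running OOP £3,558.60).
Claim 3 — £1,050: deductible met; 20% of £1,050 = £210. That would push OOP to £3,768.60, over the £3,600 cap, so owner pays £3,600 − £3,558.60 = £41.40.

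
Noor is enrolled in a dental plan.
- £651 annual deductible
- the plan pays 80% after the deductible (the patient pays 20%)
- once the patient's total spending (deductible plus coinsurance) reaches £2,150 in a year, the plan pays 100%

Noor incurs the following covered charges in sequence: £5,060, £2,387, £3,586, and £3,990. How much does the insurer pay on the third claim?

Claim 1 (£5,060): £651 to deductible, leaving £4,409; patient's 20% is £881.80. Cost to patient: £1,532.80. OOP to date £1,532.80. Insurer: £5,060 − £1,532.80 = £3,527.20.
Claim 2 (£2,387): deductible met; 20% of £2,387 = £477.40. Patient pays £477.40; OOP now £2,010.20. Plan pays £2,387 − £477.40 = £1,909.60.
Claim 3 (£3,586): deductible met; 20% of £3,586 = £717.20. Adding that to £2,010.20 gives £2,727.40, past the £2,150 cap; patient pays only £2,150 − £2,010.20 = £139.80. Insurer: £3,586 − £139.80 = £3,446.20.

£3,446.20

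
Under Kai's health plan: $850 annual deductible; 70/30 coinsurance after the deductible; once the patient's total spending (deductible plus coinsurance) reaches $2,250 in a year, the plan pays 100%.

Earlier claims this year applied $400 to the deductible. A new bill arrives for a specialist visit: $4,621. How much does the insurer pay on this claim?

$400 of the $850 deductible is already met, leaving $450.
The remaining $4,171 (= $4,621 − $450) moves to coinsurance.
Coinsurance: $4,171 × 30% = $1,251.30.
So the patient owes $450 + $1,251.30 = $1,701.30 before any cap.
Cumulative spending $400 + $1,701.30 = $2,101.30 stays under the $2,250 maximum.
Insurer pays the balance: $4,621 − $1,701.30 = $2,919.70.

$2,919.70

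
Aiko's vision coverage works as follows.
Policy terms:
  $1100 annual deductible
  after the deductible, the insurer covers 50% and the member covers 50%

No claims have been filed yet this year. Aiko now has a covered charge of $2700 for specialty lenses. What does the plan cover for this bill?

$800

Deductible not yet touched, so the first $1100 of the bill goes to the deductible.
The remaining $1600 (= $2700 − $1100) moves to coinsurance.
Member's 50% share of $1600 is $800.
That puts the member's cost at $1100 + $800 = $1900.
The insurer covers the remainder: $2700 − $1900 = $800.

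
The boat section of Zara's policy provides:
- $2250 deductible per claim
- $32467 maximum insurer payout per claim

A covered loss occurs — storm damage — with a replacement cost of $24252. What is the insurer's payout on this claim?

Less the $2250 deductible: $24252 − $2250 = $22002.
$22002 is within the $32467 limit, so the insurer pays $22002.

$22002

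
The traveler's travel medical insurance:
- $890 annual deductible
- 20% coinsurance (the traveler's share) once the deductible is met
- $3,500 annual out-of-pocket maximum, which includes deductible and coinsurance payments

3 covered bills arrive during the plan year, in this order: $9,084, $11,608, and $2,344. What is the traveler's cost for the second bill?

Bill 1, $9,084: $890 to deductible, leaving $8,194; 20% of $8,194 = $1,638.80. Cost to traveler: $2,528.80. OOP to date $2,528.80.
Bill 2, $11,608: deductible already satisfied, so traveler's share is 20% × $11,608 = $2,321.60. OOP would hit $4,850.40 > $3,500, so the cap limits the traveler to $3,500 − $2,528.80 = $971.20.

$971.20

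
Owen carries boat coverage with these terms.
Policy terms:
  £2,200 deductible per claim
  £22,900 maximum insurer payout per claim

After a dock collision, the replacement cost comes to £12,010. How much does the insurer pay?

£9,810

Less the £2,200 deductible: £12,010 − £2,200 = £9,810.
£9,810 ≤ £22,900, so the limit doesn't bind; insurer pays £9,810.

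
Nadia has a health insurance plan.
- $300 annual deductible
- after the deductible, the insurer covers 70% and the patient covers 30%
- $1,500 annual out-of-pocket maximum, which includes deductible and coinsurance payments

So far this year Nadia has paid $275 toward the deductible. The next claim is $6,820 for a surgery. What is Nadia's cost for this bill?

$1,225

$275 of the $300 deductible is already met, leaving $25.
After the $25 deductible portion, $6,820 − $25 = $6,795 is subject to coinsurance.
Coinsurance: $6,795 × 30% = $2,038.50.
So the patient owes $25 + $2,038.50 = $2,063.50 before any cap.
That would bring total out-of-pocket to $2,338.50, past the $1,500 cap. The patient is capped at $1,500 − $275 = $1,225 on this claim.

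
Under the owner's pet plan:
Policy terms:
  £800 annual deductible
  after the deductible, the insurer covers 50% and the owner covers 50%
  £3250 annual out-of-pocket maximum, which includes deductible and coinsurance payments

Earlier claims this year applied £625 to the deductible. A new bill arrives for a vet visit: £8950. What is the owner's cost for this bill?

Deductible still to meet: £800 − £625 = £175.
That leaves £8950 − £175 = £8775 for coinsurance.
50% of £8775 = £4387.50 falls to the owner.
So the owner owes £175 + £4387.50 = £4562.50 before any cap.
Adding £4562.50 to the £625 already spent would give £5187.50, which exceeds the £3250 cap; the owner pays just £3250 − £625 = £2625.

£2625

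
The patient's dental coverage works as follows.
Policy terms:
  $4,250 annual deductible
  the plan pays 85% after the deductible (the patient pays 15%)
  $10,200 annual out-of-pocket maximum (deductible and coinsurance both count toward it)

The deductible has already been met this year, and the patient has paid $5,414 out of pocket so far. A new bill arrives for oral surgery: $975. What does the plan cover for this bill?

The deductible is already satisfied, so the full bill goes to coinsurance.
Patient's 15% share of $975 is $146.25.
Total out-of-pocket so far would be $5,414 + $146.25 = $5,560.25, below the $10,200 cap — no reduction.
Insurer pays the balance: $975 − $146.25 = $828.75.

$828.75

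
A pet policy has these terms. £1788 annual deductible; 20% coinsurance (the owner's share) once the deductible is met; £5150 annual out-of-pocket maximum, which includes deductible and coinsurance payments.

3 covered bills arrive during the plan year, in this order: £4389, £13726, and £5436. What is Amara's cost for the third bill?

£96.60

#1 (£4389): £1788 to deductible, leaving £2601; coinsurance £2601 × 20% = £520.20. Owner owes £2308.20 (running OOP £2308.20).
#2 (£13726): 20% coinsurance on £13726 = £2745.20. Cost to owner: £2745.20. OOP to date £5053.40.
#3 (£5436): 20% coinsurance on £5436 = £1087.20. Adding that to £5053.40 gives £6140.60, past the £5150 cap; owner pays only £5150 − £5053.40 = £96.60.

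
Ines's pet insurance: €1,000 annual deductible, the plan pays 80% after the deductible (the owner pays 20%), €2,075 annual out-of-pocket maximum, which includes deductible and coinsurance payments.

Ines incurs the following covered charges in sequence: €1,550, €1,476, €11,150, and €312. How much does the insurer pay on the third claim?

€10,480.20

Claim 1 (€1,550): €1,000 to deductible, leaving €550; owner's 20% is €110. Owner owes €1,110 (running OOP €1,110). Insurer: €1,550 − €1,110 = €440.
Claim 2 (€1,476): 20% coinsurance on €1,476 = €295.20. Owner owes €295.20 (running OOP €1,405.20). Insurer: €1,476 − €295.20 = €1,180.80.
Claim 3 (€11,150): deductible met; 20% of €11,150 = €2,230. Adding that to €1,405.20 gives €3,635.20, past the €2,075 cap; owner pays only €2,075 − €1,405.20 = €669.80. Plan pays €11,150 − €669.80 = €10,480.20.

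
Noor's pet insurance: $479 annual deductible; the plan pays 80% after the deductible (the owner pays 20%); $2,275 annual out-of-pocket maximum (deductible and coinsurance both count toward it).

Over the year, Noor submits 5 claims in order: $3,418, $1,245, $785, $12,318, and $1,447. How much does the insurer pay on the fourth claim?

Bill 1, $3,418: deductible takes $479, $2,939 remains; coinsurance $2,939 × 20% = $587.80. Owner pays $1,066.80; OOP now $1,066.80. Plan pays $3,418 − $1,066.80 = $2,351.20.
Bill 2, $1,245: 20% coinsurance on $1,245 = $249. Owner pays $249; OOP now $1,315.80. Plan pays $1,245 − $249 = $996.
Bill 3, $785: 20% coinsurance on $785 = $157. Owner owes $157 (running OOP $1,472.80). Plan pays $785 − $157 = $628.
Bill 4, $12,318: deductible already satisfied, so owner's share is 20% × $12,318 = $2,463.60. OOP would hit $3,936.40 > $2,275, so the cap limits the owner to $2,275 − $1,472.80 = $802.20. Insurer: $12,318 − $802.20 = $11,515.80.

$11,515.80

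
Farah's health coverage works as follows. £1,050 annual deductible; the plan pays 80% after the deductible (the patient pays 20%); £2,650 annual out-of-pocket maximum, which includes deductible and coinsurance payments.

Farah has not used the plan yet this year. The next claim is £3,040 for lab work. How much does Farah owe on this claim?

Nothing has been paid toward the £1,050 deductible, so the first £1,050 of this charge is applied there.
That leaves £3,040 − £1,050 = £1,990 for coinsurance.
Coinsurance: £1,990 × 20% = £398.
That puts the patient's cost at £1,050 + £398 = £1,448 before any cap.
Year-to-date out-of-pocket becomes £0 + £1,448 = £1,448, still under the £2,650 maximum, so no cap applies.

£1,448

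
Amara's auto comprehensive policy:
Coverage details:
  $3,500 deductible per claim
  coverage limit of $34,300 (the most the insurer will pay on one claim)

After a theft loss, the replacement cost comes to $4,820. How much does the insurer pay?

$1,320

Less the $3,500 deductible: $4,820 − $3,500 = $1,320.
$1,320 ≤ $34,300, so the limit doesn't bind; insurer pays $1,320.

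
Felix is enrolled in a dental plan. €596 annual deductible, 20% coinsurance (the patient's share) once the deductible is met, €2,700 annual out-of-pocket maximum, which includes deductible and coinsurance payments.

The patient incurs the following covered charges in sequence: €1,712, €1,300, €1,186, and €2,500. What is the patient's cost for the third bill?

€237.20

Bill 1, €1,712: €596 finishes the deductible; €1,116 goes to coinsurance; 20% of €1,116 = €223.20. Cost to patient: €819.20. OOP to date €819.20.
Bill 2, €1,300: deductible already satisfied, so patient's share is 20% × €1,300 = €260. Patient owes €260 (running OOP €1,079.20).
Bill 3, €1,186: 20% coinsurance on €1,186 = €237.20. Patient pays €237.20; OOP now €1,316.40.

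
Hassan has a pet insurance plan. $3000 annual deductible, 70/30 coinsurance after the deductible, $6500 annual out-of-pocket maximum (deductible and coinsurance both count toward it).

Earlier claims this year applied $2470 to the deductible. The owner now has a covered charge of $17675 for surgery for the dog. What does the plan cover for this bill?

$2470 of the $3000 deductible is already met, leaving $530.
After the $530 deductible portion, $17675 − $530 = $17145 is subject to coinsurance.
Owner's 30% share of $17145 is $5143.50.
That puts the owner's cost at $530 + $5143.50 = $5673.50 before any cap.
Year-to-date out-of-pocket would reach $2470 + $5673.50 = $8143.50, above the $6500 maximum, so the owner pays only $6500 − $2470 = $4030.
The plan picks up $17675 − $4030 = $13645.

$13645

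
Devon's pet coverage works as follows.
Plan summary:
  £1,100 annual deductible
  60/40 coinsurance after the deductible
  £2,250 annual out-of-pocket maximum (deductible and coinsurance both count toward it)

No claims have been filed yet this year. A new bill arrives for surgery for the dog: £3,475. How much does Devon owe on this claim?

£2,050

The full £1,100 deductible is still open; £1,100 of this bill applies to it.
After the £1,100 deductible portion, £3,475 − £1,100 = £2,375 is subject to coinsurance.
Coinsurance: £2,375 × 40% = £950.
That puts the owner's cost at £1,100 + £950 = £2,050 before any cap.
Cumulative spending £0 + £2,050 = £2,050 stays under the £2,250 maximum.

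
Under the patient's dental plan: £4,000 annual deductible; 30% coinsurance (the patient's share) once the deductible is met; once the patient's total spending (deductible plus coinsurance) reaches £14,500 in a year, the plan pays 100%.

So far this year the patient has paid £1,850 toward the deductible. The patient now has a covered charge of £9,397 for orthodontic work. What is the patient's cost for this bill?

Remaining deductible: £4,000 − £1,850 = £2,150.
That leaves £9,397 − £2,150 = £7,247 for coinsurance.
30% of £7,247 = £2,174.10 falls to the patient.
So the patient owes £2,150 + £2,174.10 = £4,324.10 before any cap.
Total out-of-pocket so far would be £1,850 + £4,324.10 = £6,174.10, below the £14,500 cap — no reduction.

£4,324.10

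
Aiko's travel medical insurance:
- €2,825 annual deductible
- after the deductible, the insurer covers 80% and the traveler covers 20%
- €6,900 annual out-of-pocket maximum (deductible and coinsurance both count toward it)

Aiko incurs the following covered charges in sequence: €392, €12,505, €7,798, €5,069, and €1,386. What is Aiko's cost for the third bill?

€1,559.60

#1 (€392): fully absorbed by the deductible. Cost to traveler: €392. OOP to date €392.
#2 (€12,505): €2,433 to deductible, leaving €10,072; 20% of €10,072 = €2,014.40. Traveler pays €4,447.40; OOP now €4,839.40.
#3 (€7,798): 20% coinsurance on €7,798 = €1,559.60. Cost to traveler: €1,559.60. OOP to date €6,399.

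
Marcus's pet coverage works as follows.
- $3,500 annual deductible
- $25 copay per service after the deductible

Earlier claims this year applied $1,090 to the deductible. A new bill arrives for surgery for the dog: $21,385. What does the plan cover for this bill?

Remaining deductible: $3,500 − $1,090 = $2,410.
That leaves $21,385 − $2,410 = $18,975 for the copay.
Copay on this service: $25.
That puts the owner's cost at $2,410 + $25 = $2,435.
The insurer covers the remainder: $21,385 − $2,435 = $18,950.

$18,950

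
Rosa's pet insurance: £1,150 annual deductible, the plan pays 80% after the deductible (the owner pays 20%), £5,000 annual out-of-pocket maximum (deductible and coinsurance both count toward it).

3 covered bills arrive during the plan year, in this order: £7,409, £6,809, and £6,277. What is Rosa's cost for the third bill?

Bill 1, £7,409: £1,150 to deductible, leaving £6,259; coinsurance £6,259 × 20% = £1,251.80. Owner pays £2,401.80; OOP now £2,401.80.
Bill 2, £6,809: 20% coinsurance on £6,809 = £1,361.80. Cost to owner: £1,361.80. OOP to date £3,763.60.
Bill 3, £6,277: 20% coinsurance on £6,277 = £1,255.40. That would push OOP to £5,019, over the £5,000 cap, so owner pays £5,000 − £3,763.60 = £1,236.40.

£1,236.40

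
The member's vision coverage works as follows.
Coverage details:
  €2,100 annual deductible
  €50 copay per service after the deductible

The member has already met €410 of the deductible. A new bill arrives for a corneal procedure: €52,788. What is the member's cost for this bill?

€1,740

Remaining deductible: €2,100 − €410 = €1,690.
The remaining €51,098 (= €52,788 − €1,690) moves to the copay.
Copay on this service: €50.
That puts the member's cost at €1,690 + €50 = €1,740.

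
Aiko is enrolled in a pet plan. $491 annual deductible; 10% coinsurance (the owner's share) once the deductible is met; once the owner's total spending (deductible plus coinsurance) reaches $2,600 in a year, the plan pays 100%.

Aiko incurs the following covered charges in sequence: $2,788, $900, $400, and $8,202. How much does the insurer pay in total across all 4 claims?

Bill 1, $2,788: $491 to deductible, leaving $2,297; owner's 10% is $229.70. Owner owes $720.70 (running OOP $720.70). Plan pays $2,788 − $720.70 = $2,067.30.
Bill 2, $900: deductible met; 10% of $900 = $90. Owner owes $90 (running OOP $810.70). Insurer: $900 − $90 = $810.
Bill 3, $400: deductible already satisfied, so owner's share is 10% × $400 = $40. Owner owes $40 (running OOP $850.70). Insurer: $400 − $40 = $360.
Bill 4, $8,202: deductible met; 10% of $8,202 = $820.20. Owner owes $820.20 (running OOP $1,670.90). Plan pays $8,202 − $820.20 = $7,381.80.
Insurer total = bills − owner's total = $12,290 − $1,670.90 = $10,619.10.

$10,619.10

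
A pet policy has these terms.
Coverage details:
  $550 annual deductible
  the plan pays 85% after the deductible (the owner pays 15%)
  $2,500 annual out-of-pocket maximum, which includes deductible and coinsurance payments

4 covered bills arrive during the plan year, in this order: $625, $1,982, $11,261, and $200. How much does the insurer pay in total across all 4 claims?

Claim 1 — $625: $550 finishes the deductible; $75 goes to coinsurance; 15% of $75 = $11.25. Cost to owner: $561.25. OOP to date $561.25. Insurer: $625 − $561.25 = $63.75.
Claim 2 — $1,982: deductible already satisfied, so owner's share is 15% × $1,982 = $297.30. Cost to owner: $297.30. OOP to date $858.55. Insurer: $1,982 − $297.30 = $1,684.70.
Claim 3 — $11,261: deductible already satisfied, so owner's share is 15% × $11,261 = $1,689.15. OOP would hit $2,547.70 > $2,500, so the cap limits the owner to $2,500 − $858.55 = $1,641.45. Plan pays $11,261 − $1,641.45 = $9,619.55.
Claim 4 — $200: 15% coinsurance on $200 = $30. That would push OOP to $2,530, over the $2,500 cap, so owner pays $2,500 − $2,500 = $0. Plan pays $200 − $0 = $200.
Insurer total = bills − owner's total = $14,068 − $2,500 = $11,568.

$11,568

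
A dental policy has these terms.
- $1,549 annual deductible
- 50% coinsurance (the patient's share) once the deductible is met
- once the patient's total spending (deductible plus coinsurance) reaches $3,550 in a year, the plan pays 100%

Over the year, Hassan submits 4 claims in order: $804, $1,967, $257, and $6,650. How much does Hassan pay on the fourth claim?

$1,261.50

Bill 1, $804: fully absorbed by the deductible. Patient owes $804 (running OOP $804).
Bill 2, $1,967: deductible takes $745, $1,222 remains; 50% of $1,222 = $611. Patient owes $1,356 (running OOP $2,160).
Bill 3, $257: 50% coinsurance on $257 = $128.50. Patient pays $128.50; OOP now $2,288.50.
Bill 4, $6,650: deductible met; 50% of $6,650 = $3,325. Adding that to $2,288.50 gives $5,613.50, past the $3,550 cap; patient pays only $3,550 − $2,288.50 = $1,261.50.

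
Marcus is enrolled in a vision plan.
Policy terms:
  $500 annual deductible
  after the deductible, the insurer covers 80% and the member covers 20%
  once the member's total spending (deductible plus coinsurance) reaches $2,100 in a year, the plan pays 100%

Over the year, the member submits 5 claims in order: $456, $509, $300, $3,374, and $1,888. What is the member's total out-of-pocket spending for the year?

$1,705.40

Claim 1 ($456): entire amount goes to the deductible. Member pays $456; OOP now $456.
Claim 2 ($509): $44 to deductible, leaving $465; 20% of $465 = $93. Cost to member: $137. OOP to date $593.
Claim 3 ($300): deductible already satisfied, so member's share is 20% × $300 = $60. Member pays $60; OOP now $653.
Claim 4 ($3,374): deductible met; 20% of $3,374 = $674.80. Member owes $674.80 (running OOP $1,327.80).
Claim 5 ($1,888): deductible already satisfied, so member's share is 20% × $1,888 = $377.60. Member owes $377.60 (running OOP $1,705.40).
Summing the member's payments: $456 + $137 + $60 + $674.80 + $377.60 = $1,705.40.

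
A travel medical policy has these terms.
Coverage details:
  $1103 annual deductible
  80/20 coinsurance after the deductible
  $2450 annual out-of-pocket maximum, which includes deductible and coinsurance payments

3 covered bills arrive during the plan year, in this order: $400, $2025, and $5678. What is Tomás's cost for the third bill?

$1082.60

#1 ($400): all of it applies to the deductible. Traveler pays $400; OOP now $400.
#2 ($2025): deductible takes $703, $1322 remains; 20% of $1322 = $264.40. Traveler owes $967.40 (running OOP $1367.40).
#3 ($5678): 20% coinsurance on $5678 = $1135.60. Adding that to $1367.40 gives $2503, past the $2450 cap; traveler pays only $2450 − $1367.40 = $1082.60.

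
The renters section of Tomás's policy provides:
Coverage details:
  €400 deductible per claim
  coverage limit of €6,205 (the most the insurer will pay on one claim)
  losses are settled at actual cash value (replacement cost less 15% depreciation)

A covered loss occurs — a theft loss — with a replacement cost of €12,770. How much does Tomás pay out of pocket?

€6,565

At 15% depreciation, ACV = €12,770 − €1,915.50 = €10,854.50.
After the deductible, €10,854.50 − €400 = €10,454.50 remains.
€10,454.50 exceeds the €6,205 limit, so the insurer pays the limit: €6,205.
The tenant bears the rest of the original loss: €12,770 − €6,205 = €6,565.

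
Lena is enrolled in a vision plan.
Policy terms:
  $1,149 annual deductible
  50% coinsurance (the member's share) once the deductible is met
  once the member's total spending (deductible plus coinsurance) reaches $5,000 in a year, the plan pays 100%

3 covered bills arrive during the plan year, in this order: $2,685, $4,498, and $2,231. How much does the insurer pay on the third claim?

$1,397

Bill 1, $2,685: $1,149 to deductible, leaving $1,536; coinsurance $1,536 × 50% = $768. Member owes $1,917 (running OOP $1,917). Insurer: $2,685 − $1,917 = $768.
Bill 2, $4,498: deductible met; 50% of $4,498 = $2,249. Cost to member: $2,249. OOP to date $4,166. Insurer: $4,498 − $2,249 = $2,249.
Bill 3, $2,231: deductible met; 50% of $2,231 = $1,115.50. Adding that to $4,166 gives $5,281.50, past the $5,000 cap; member pays only $5,000 − $4,166 = $834. Plan pays $2,231 − $834 = $1,397.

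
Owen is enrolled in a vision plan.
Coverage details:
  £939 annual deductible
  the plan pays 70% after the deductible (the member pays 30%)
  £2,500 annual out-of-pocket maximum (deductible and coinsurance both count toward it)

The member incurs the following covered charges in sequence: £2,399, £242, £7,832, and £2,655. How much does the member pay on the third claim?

Claim 1 — £2,399: deductible takes £939, £1,460 remains; coinsurance £1,460 × 30% = £438. Member owes £1,377 (running OOP £1,377).
Claim 2 — £242: deductible met; 30% of £242 = £72.60. Member owes £72.60 (running OOP £1,449.60).
Claim 3 — £7,832: deductible met; 30% of £7,832 = £2,349.60. That would push OOP to £3,799.20, over the £2,500 cap, so member pays £2,500 − £1,449.60 = £1,050.40.

£1,050.40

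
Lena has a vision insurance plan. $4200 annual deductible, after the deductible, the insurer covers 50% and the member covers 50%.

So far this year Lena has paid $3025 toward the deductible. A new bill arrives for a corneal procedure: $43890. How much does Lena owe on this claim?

$22532.50

Deductible still to meet: $4200 − $3025 = $1175.
That leaves $43890 − $1175 = $42715 for coinsurance.
50% of $42715 = $21357.50 falls to the member.
That puts the member's cost at $1175 + $21357.50 = $22532.50.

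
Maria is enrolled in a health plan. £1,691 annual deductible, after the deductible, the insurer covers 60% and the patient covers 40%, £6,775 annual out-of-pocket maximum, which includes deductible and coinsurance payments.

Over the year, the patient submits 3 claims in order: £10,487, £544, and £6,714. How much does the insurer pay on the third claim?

£5,366

#1 (£10,487): £1,691 to deductible, leaving £8,796; coinsurance £8,796 × 40% = £3,518.40. Patient pays £5,209.40; OOP now £5,209.40. Plan pays £10,487 − £5,209.40 = £5,277.60.
#2 (£544): 40% coinsurance on £544 = £217.60. Cost to patient: £217.60. OOP to date £5,427. Insurer: £544 − £217.60 = £326.40.
#3 (£6,714): deductible met; 40% of £6,714 = £2,685.60. OOP would hit £8,112.60 > £6,775, so the cap limits the patient to £6,775 − £5,427 = £1,348. Insurer: £6,714 − £1,348 = £5,366.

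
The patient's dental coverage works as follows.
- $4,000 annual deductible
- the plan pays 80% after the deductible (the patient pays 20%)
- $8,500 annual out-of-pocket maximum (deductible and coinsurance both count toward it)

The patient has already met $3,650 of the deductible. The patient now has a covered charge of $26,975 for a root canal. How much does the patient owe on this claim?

Deductible still to meet: $4,000 − $3,650 = $350.
After the $350 deductible portion, $26,975 − $350 = $26,625 is subject to coinsurance.
Coinsurance: $26,625 × 20% = $5,325.
Patient responsibility before any cap: $350 + $5,325 = $5,675.
Adding $5,675 to the $3,650 already spent would give $9,325, which exceeds the $8,500 cap; the patient pays just $8,500 − $3,650 = $4,850.

$4,850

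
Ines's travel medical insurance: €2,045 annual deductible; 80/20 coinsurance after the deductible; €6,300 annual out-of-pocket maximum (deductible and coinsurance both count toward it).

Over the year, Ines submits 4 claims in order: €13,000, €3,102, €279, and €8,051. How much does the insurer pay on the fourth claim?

€6,663.20

Bill 1, €13,000: deductible takes €2,045, €10,955 remains; traveler's 20% is €2,191. Cost to traveler: €4,236. OOP to date €4,236. Plan pays €13,000 − €4,236 = €8,764.
Bill 2, €3,102: deductible met; 20% of €3,102 = €620.40. Cost to traveler: €620.40. OOP to date €4,856.40. Insurer: €3,102 − €620.40 = €2,481.60.
Bill 3, €279: deductible already satisfied, so traveler's share is 20% × €279 = €55.80. Traveler owes €55.80 (running OOP €4,912.20). Plan pays €279 − €55.80 = €223.20.
Bill 4, €8,051: deductible met; 20% of €8,051 = €1,610.20. That would push OOP to €6,522.40, over the €6,300 cap, so traveler pays €6,300 − €4,912.20 = €1,387.80. Plan pays €8,051 − €1,387.80 = €6,663.20.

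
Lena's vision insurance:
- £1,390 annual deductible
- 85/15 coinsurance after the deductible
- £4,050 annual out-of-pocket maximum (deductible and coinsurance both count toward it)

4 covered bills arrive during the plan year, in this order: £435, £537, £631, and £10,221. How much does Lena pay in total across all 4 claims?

£2,955.10

Claim 1 (£435): fully absorbed by the deductible. Member owes £435 (running OOP £435).
Claim 2 (£537): all of it applies to the deductible. Member pays £537; OOP now £972.
Claim 3 (£631): £418 to deductible, leaving £213; coinsurance £213 × 15% = £31.95. Cost to member: £449.95. OOP to date £1,421.95.
Claim 4 (£10,221): 15% coinsurance on £10,221 = £1,533.15. Member pays £1,533.15; OOP now £2,955.10.
Total paid by the member: £435 + £537 + £449.95 + £1,533.15 = £2,955.10.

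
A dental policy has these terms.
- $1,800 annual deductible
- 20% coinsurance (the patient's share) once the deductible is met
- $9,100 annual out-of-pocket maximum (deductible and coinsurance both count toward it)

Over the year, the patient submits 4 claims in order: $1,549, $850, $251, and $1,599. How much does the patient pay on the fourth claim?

Bill 1, $1,549: fully absorbed by the deductible. Patient pays $1,549; OOP now $1,549.
Bill 2, $850: $251 finishes the deductible; $599 goes to coinsurance; 20% of $599 = $119.80. Cost to patient: $370.80. OOP to date $1,919.80.
Bill 3, $251: 20% coinsurance on $251 = $50.20. Cost to patient: $50.20. OOP to date $1,970.
Bill 4, $1,599: deductible met; 20% of $1,599 = $319.80. Patient pays $319.80; OOP now $2,289.80.

$319.80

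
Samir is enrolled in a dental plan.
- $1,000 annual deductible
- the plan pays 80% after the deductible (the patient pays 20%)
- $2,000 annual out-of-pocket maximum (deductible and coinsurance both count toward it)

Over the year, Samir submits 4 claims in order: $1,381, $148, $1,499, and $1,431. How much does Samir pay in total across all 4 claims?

Claim 1 ($1,381): $1,000 finishes the deductible; $381 goes to coinsurance; patient's 20% is $76.20. Patient pays $1,076.20; OOP now $1,076.20.
Claim 2 ($148): deductible already satisfied, so patient's share is 20% × $148 = $29.60. Cost to patient: $29.60. OOP to date $1,105.80.
Claim 3 ($1,499): deductible met; 20% of $1,499 = $299.80. Patient pays $299.80; OOP now $1,405.60.
Claim 4 ($1,431): deductible met; 20% of $1,431 = $286.20. Patient owes $286.20 (running OOP $1,691.80).
Summing the patient's payments: $1,076.20 + $29.60 + $299.80 + $286.20 = $1,691.80.

$1,691.80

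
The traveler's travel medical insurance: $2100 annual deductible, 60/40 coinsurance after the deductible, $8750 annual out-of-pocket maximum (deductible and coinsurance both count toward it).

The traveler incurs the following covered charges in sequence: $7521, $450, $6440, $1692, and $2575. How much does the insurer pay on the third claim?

Claim 1 — $7521: deductible takes $2100, $5421 remains; coinsurance $5421 × 40% = $2168.40. Traveler pays $4268.40; OOP now $4268.40. Plan pays $7521 − $4268.40 = $3252.60.
Claim 2 — $450: deductible already satisfied, so traveler's share is 40% × $450 = $180. Traveler owes $180 (running OOP $4448.40). Insurer: $450 − $180 = $270.
Claim 3 — $6440: deductible already satisfied, so traveler's share is 40% × $6440 = $2576. Traveler pays $2576; OOP now $7024.40. Plan pays $6440 − $2576 = $3864.

$3864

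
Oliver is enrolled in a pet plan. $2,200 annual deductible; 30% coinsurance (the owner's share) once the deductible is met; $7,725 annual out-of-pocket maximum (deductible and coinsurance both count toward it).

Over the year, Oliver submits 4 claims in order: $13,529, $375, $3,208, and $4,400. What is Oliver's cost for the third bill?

#1 ($13,529): $2,200 to deductible, leaving $11,329; coinsurance $11,329 × 30% = $3,398.70. Owner pays $5,598.70; OOP now $5,598.70.
#2 ($375): deductible already satisfied, so owner's share is 30% × $375 = $112.50. Cost to owner: $112.50. OOP to date $5,711.20.
#3 ($3,208): deductible already satisfied, so owner's share is 30% × $3,208 = $962.40. Owner pays $962.40; OOP now $6,673.60.

$962.40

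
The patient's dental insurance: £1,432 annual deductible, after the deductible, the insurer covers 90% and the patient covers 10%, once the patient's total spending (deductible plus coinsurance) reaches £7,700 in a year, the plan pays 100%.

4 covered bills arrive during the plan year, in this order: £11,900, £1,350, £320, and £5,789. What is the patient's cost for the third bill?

Claim 1 — £11,900: £1,432 to deductible, leaving £10,468; 10% of £10,468 = £1,046.80. Cost to patient: £2,478.80. OOP to date £2,478.80.
Claim 2 — £1,350: deductible already satisfied, so patient's share is 10% × £1,350 = £135. Patient owes £135 (running OOP £2,613.80).
Claim 3 — £320: deductible already satisfied, so patient's share is 10% × £320 = £32. Patient owes £32 (running OOP £2,645.80).

£32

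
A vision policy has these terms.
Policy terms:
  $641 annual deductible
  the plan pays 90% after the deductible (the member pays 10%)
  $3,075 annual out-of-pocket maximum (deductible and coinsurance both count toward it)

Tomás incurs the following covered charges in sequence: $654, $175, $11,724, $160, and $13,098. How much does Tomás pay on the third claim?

$1,172.40

Claim 1 — $654: $641 to deductible, leaving $13; 10% of $13 = $1.30. Member pays $642.30; OOP now $642.30.
Claim 2 — $175: deductible met; 10% of $175 = $17.50. Cost to member: $17.50. OOP to date $659.80.
Claim 3 — $11,724: deductible already satisfied, so member's share is 10% × $11,724 = $1,172.40. Member owes $1,172.40 (running OOP $1,832.20).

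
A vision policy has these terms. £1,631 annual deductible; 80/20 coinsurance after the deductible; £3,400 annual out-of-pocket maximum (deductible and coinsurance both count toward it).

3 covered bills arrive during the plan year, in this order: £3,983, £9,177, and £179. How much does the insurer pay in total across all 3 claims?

Claim 1 (£3,983): deductible takes £1,631, £2,352 remains; 20% of £2,352 = £470.40. Member owes £2,101.40 (running OOP £2,101.40). Insurer: £3,983 − £2,101.40 = £1,881.60.
Claim 2 (£9,177): deductible already satisfied, so member's share is 20% × £9,177 = £1,835.40. That would push OOP to £3,936.80, over the £3,400 cap, so member pays £3,400 − £2,101.40 = £1,298.60. Plan pays £9,177 − £1,298.60 = £7,878.40.
Claim 3 (£179): deductible already satisfied, so member's share is 20% × £179 = £35.80. OOP would hit £3,435.80 > £3,400, so the cap limits the member to £3,400 − £3,400 = £0. Plan pays £179 − £0 = £179.
Insurer total = bills − member's total = £13,339 − £3,400 = £9,939.

£9,939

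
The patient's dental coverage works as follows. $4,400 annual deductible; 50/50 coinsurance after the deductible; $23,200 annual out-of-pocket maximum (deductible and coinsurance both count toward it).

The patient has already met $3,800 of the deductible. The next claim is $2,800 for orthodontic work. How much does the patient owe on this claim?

$1,700

Remaining deductible: $4,400 − $3,800 = $600.
That leaves $2,800 − $600 = $2,200 for coinsurance.
50% of $2,200 = $1,100 falls to the patient.
Patient responsibility before any cap: $600 + $1,100 = $1,700.
Year-to-date out-of-pocket becomes $3,800 + $1,700 = $5,500, still under the $23,200 maximum, so no cap applies.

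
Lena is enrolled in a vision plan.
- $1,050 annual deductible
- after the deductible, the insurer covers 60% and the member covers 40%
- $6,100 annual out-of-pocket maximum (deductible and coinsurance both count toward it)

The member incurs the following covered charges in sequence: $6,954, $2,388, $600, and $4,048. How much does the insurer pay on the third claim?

Claim 1 — $6,954: deductible takes $1,050, $5,904 remains; member's 40% is $2,361.60. Member owes $3,411.60 (running OOP $3,411.60). Plan pays $6,954 − $3,411.60 = $3,542.40.
Claim 2 — $2,388: deductible met; 40% of $2,388 = $955.20. Member owes $955.20 (running OOP $4,366.80). Plan pays $2,388 − $955.20 = $1,432.80.
Claim 3 — $600: deductible met; 40% of $600 = $240. Member owes $240 (running OOP $4,606.80). Insurer: $600 − $240 = $360.

$360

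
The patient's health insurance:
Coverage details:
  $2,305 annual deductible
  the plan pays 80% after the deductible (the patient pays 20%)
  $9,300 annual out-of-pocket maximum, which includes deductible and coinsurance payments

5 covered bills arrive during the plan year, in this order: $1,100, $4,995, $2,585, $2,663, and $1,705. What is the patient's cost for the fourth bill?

Claim 1 — $1,100: all of it applies to the deductible. Patient owes $1,100 (running OOP $1,100).
Claim 2 — $4,995: deductible takes $1,205, $3,790 remains; patient's 20% is $758. Cost to patient: $1,963. OOP to date $3,063.
Claim 3 — $2,585: 20% coinsurance on $2,585 = $517. Patient owes $517 (running OOP $3,580).
Claim 4 — $2,663: deductible met; 20% of $2,663 = $532.60. Patient pays $532.60; OOP now $4,112.60.

$532.60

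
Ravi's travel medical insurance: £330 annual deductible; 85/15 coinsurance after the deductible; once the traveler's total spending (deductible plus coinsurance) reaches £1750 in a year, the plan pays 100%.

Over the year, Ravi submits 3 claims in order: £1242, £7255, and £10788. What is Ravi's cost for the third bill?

Claim 1 — £1242: £330 finishes the deductible; £912 goes to coinsurance; coinsurance £912 × 15% = £136.80. Traveler owes £466.80 (running OOP £466.80).
Claim 2 — £7255: deductible already satisfied, so traveler's share is 15% × £7255 = £1088.25. Traveler pays £1088.25; OOP now £1555.05.
Claim 3 — £10788: deductible met; 15% of £10788 = £1618.20. Adding that to £1555.05 gives £3173.25, past the £1750 cap; traveler pays only £1750 − £1555.05 = £194.95.

£194.95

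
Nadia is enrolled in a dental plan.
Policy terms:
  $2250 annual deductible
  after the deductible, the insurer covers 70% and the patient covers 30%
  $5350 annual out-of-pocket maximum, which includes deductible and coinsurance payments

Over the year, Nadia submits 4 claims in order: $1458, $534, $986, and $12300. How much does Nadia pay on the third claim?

$476.40

#1 ($1458): all of it applies to the deductible. Cost to patient: $1458. OOP to date $1458.
#2 ($534): all of it applies to the deductible. Cost to patient: $534. OOP to date $1992.
#3 ($986): $258 to deductible, leaving $728; coinsurance $728 × 30% = $218.40. Patient owes $476.40 (running OOP $2468.40).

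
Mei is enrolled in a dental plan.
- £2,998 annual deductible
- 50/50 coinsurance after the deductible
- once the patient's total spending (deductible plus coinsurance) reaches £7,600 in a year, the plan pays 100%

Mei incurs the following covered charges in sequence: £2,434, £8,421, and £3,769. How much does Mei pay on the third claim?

Claim 1 — £2,434: all of it applies to the deductible. Patient pays £2,434; OOP now £2,434.
Claim 2 — £8,421: £564 finishes the deductible; £7,857 goes to coinsurance; patient's 50% is £3,928.50. Cost to patient: £4,492.50. OOP to date £6,926.50.
Claim 3 — £3,769: deductible already satisfied, so patient's share is 50% × £3,769 = £1,884.50. Adding that to £6,926.50 gives £8,811, past the £7,600 cap; patient pays only £7,600 − £6,926.50 = £673.50.

£673.50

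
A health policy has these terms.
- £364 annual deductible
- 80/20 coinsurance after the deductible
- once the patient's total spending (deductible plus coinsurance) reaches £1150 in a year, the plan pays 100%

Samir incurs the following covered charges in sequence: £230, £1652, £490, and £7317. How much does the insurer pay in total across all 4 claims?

£8539

#1 (£230): entire amount goes to the deductible. Patient pays £230; OOP now £230. Insurer: £230 − £230 = £0.
#2 (£1652): £134 finishes the deductible; £1518 goes to coinsurance; 20% of £1518 = £303.60. Patient pays £437.60; OOP now £667.60. Plan pays £1652 − £437.60 = £1214.40.
#3 (£490): 20% coinsurance on £490 = £98. Patient owes £98 (running OOP £765.60). Plan pays £490 − £98 = £392.
#4 (£7317): deductible already satisfied, so patient's share is 20% × £7317 = £1463.40. OOP would hit £2229 > £1150, so the cap limits the patient to £1150 − £765.60 = £384.40. Insurer: £7317 − £384.40 = £6932.60.
Insurer total = bills − patient's total = £9689 − £1150 = £8539.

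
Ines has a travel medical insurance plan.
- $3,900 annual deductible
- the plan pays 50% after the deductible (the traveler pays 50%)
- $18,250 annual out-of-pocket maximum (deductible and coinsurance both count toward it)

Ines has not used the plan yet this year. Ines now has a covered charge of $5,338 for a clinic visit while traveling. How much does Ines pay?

Nothing has been paid toward the $3,900 deductible, so the first $3,900 of this charge is applied there.
The remaining $1,438 (= $5,338 − $3,900) moves to coinsurance.
Coinsurance: $1,438 × 50% = $719.
So the traveler owes $3,900 + $719 = $4,619 before any cap.
Year-to-date out-of-pocket becomes $0 + $4,619 = $4,619, still under the $18,250 maximum, so no cap applies.

$4,619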